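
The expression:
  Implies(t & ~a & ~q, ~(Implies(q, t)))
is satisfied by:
  {a: True, q: True, t: False}
  {a: True, t: False, q: False}
  {q: True, t: False, a: False}
  {q: False, t: False, a: False}
  {a: True, q: True, t: True}
  {a: True, t: True, q: False}
  {q: True, t: True, a: False}


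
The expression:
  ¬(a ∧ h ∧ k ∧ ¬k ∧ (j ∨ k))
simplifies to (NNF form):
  True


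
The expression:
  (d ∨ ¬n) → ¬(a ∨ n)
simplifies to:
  (n ∧ ¬d) ∨ (¬a ∧ ¬n)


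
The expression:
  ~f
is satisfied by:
  {f: False}


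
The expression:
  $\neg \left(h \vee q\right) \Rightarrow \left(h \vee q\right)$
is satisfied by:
  {q: True, h: True}
  {q: True, h: False}
  {h: True, q: False}


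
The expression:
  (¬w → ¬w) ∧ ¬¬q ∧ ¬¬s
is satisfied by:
  {s: True, q: True}


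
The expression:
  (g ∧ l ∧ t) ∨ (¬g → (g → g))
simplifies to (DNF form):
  True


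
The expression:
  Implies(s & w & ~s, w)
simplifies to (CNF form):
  True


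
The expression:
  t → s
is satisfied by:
  {s: True, t: False}
  {t: False, s: False}
  {t: True, s: True}


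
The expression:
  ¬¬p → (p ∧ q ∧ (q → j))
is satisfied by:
  {q: True, j: True, p: False}
  {q: True, j: False, p: False}
  {j: True, q: False, p: False}
  {q: False, j: False, p: False}
  {q: True, p: True, j: True}


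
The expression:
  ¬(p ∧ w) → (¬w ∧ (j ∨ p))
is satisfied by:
  {p: True, j: True, w: False}
  {p: True, w: False, j: False}
  {p: True, j: True, w: True}
  {p: True, w: True, j: False}
  {j: True, w: False, p: False}


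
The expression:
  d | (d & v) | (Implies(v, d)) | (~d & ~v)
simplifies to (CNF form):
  d | ~v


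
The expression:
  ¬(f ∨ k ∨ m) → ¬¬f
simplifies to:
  f ∨ k ∨ m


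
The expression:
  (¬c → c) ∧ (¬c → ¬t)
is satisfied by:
  {c: True}


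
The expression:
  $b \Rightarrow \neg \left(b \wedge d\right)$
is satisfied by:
  {d: False, b: False}
  {b: True, d: False}
  {d: True, b: False}


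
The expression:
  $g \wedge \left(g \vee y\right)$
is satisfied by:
  {g: True}


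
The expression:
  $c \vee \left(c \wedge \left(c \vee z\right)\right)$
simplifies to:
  $c$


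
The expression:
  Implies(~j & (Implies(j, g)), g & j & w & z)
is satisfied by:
  {j: True}


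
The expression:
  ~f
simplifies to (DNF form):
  ~f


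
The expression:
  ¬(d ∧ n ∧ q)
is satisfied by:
  {q: False, d: False, n: False}
  {n: True, q: False, d: False}
  {d: True, q: False, n: False}
  {n: True, d: True, q: False}
  {q: True, n: False, d: False}
  {n: True, q: True, d: False}
  {d: True, q: True, n: False}


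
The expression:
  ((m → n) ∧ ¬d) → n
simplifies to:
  d ∨ m ∨ n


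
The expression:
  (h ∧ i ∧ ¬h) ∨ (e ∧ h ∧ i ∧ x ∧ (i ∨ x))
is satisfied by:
  {h: True, i: True, e: True, x: True}


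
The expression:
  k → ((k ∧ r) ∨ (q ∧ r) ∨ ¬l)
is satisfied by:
  {r: True, l: False, k: False}
  {l: False, k: False, r: False}
  {r: True, k: True, l: False}
  {k: True, l: False, r: False}
  {r: True, l: True, k: False}
  {l: True, r: False, k: False}
  {r: True, k: True, l: True}


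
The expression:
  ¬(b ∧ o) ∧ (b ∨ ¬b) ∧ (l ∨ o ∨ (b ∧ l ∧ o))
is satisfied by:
  {l: True, o: False, b: False}
  {b: True, l: True, o: False}
  {o: True, l: True, b: False}
  {o: True, l: False, b: False}


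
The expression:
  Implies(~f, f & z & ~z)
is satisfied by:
  {f: True}


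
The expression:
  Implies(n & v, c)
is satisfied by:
  {c: True, v: False, n: False}
  {v: False, n: False, c: False}
  {n: True, c: True, v: False}
  {n: True, v: False, c: False}
  {c: True, v: True, n: False}
  {v: True, c: False, n: False}
  {n: True, v: True, c: True}


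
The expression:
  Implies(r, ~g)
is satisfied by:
  {g: False, r: False}
  {r: True, g: False}
  {g: True, r: False}


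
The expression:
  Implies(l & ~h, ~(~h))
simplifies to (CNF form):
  h | ~l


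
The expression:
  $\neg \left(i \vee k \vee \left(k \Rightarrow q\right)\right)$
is never true.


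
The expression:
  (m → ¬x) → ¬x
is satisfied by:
  {m: True, x: False}
  {x: False, m: False}
  {x: True, m: True}


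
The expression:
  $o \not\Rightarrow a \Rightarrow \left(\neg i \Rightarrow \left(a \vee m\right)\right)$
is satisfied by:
  {i: True, a: True, m: True, o: False}
  {i: True, a: True, o: False, m: False}
  {i: True, m: True, o: False, a: False}
  {i: True, o: False, m: False, a: False}
  {a: True, m: True, o: False, i: False}
  {a: True, o: False, m: False, i: False}
  {m: True, a: False, o: False, i: False}
  {a: False, o: False, m: False, i: False}
  {a: True, i: True, o: True, m: True}
  {a: True, i: True, o: True, m: False}
  {i: True, o: True, m: True, a: False}
  {i: True, o: True, a: False, m: False}
  {m: True, o: True, a: True, i: False}
  {o: True, a: True, i: False, m: False}
  {o: True, m: True, i: False, a: False}


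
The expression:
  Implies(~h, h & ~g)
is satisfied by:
  {h: True}


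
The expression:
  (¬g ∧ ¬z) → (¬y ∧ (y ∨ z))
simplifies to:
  g ∨ z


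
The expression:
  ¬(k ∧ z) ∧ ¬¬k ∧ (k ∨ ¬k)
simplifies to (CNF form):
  k ∧ ¬z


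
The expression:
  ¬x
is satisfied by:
  {x: False}


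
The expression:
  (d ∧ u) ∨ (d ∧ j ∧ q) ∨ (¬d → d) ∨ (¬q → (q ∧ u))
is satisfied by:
  {d: True, q: True}
  {d: True, q: False}
  {q: True, d: False}


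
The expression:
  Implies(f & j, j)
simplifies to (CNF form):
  True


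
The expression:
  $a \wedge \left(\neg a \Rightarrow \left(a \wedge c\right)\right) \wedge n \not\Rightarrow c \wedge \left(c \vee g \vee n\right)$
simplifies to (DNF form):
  $a \wedge n \wedge \neg c$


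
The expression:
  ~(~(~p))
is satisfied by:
  {p: False}


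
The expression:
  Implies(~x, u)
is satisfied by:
  {x: True, u: True}
  {x: True, u: False}
  {u: True, x: False}


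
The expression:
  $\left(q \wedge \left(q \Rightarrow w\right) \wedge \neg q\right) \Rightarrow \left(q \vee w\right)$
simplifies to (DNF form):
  $\text{True}$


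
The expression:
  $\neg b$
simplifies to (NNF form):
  $\neg b$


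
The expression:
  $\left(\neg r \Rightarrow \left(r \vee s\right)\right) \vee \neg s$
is always true.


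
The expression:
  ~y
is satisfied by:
  {y: False}


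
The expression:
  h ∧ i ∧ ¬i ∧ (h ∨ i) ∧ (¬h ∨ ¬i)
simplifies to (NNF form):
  False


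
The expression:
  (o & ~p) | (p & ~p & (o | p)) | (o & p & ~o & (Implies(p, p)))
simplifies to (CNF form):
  o & ~p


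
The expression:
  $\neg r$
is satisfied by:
  {r: False}


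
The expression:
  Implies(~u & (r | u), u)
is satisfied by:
  {u: True, r: False}
  {r: False, u: False}
  {r: True, u: True}


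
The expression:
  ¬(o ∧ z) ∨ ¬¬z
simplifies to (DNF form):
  True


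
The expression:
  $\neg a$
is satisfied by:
  {a: False}


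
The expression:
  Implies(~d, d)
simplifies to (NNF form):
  d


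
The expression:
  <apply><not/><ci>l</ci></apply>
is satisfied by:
  {l: False}


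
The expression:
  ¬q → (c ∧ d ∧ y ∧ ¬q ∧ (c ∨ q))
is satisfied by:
  {y: True, q: True, d: True, c: True}
  {y: True, q: True, d: True, c: False}
  {y: True, q: True, c: True, d: False}
  {y: True, q: True, c: False, d: False}
  {q: True, d: True, c: True, y: False}
  {q: True, d: True, c: False, y: False}
  {q: True, d: False, c: True, y: False}
  {q: True, d: False, c: False, y: False}
  {y: True, d: True, c: True, q: False}


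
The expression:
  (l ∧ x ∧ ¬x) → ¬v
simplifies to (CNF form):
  True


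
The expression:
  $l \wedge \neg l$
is never true.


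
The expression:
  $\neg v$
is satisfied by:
  {v: False}


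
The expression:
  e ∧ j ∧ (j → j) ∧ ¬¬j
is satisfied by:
  {j: True, e: True}


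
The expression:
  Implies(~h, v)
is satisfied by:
  {v: True, h: True}
  {v: True, h: False}
  {h: True, v: False}


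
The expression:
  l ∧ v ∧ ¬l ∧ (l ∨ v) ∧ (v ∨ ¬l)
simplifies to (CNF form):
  False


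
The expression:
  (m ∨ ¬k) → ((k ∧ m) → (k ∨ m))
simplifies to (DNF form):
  True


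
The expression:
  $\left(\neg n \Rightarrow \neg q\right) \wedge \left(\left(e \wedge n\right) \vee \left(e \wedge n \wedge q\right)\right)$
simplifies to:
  $e \wedge n$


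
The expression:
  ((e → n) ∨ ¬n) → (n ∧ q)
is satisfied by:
  {q: True, n: True}


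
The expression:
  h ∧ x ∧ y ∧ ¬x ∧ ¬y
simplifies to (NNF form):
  False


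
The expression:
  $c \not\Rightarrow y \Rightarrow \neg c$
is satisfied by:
  {y: True, c: False}
  {c: False, y: False}
  {c: True, y: True}


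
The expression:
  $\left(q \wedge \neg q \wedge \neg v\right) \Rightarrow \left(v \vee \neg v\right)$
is always true.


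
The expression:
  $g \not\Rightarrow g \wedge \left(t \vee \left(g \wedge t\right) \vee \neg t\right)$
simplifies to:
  $\text{False}$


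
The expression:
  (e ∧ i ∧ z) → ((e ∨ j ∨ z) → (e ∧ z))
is always true.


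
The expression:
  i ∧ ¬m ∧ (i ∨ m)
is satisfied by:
  {i: True, m: False}


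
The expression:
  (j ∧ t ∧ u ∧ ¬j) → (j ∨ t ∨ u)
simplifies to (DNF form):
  True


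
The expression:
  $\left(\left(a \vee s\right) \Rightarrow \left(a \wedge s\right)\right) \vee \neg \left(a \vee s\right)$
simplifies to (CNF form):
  $\left(a \vee \neg a\right) \wedge \left(a \vee \neg s\right) \wedge \left(s \vee \neg a\right) \wedge \left(s \vee \neg s\right)$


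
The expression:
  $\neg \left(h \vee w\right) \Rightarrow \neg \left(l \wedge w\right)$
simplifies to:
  $\text{True}$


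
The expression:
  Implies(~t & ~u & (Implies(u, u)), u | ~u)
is always true.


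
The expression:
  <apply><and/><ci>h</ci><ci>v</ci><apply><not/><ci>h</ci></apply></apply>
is never true.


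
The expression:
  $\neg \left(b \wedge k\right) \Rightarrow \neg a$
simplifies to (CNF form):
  $\left(b \vee \neg a\right) \wedge \left(k \vee \neg a\right)$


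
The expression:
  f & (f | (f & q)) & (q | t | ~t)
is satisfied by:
  {f: True}


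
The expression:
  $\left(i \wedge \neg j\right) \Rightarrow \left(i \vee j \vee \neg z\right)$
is always true.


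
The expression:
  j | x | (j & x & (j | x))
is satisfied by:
  {x: True, j: True}
  {x: True, j: False}
  {j: True, x: False}


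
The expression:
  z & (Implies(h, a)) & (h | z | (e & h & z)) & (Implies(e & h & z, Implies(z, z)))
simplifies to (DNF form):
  (a & z) | (z & ~h)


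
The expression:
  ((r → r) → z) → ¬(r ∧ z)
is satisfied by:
  {z: False, r: False}
  {r: True, z: False}
  {z: True, r: False}


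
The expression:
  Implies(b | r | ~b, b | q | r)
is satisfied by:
  {r: True, b: True, q: True}
  {r: True, b: True, q: False}
  {r: True, q: True, b: False}
  {r: True, q: False, b: False}
  {b: True, q: True, r: False}
  {b: True, q: False, r: False}
  {q: True, b: False, r: False}


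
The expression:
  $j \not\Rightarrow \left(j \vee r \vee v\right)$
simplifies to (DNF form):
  $\text{False}$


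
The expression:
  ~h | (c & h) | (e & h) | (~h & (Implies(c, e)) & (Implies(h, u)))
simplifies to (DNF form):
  c | e | ~h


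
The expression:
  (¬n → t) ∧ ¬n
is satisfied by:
  {t: True, n: False}


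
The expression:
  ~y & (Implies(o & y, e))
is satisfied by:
  {y: False}


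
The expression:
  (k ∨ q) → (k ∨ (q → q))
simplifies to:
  True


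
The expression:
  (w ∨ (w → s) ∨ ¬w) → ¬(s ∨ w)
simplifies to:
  ¬s ∧ ¬w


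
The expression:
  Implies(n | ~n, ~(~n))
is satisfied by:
  {n: True}


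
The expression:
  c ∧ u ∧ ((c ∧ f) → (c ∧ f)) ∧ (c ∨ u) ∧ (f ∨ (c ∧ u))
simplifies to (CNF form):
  c ∧ u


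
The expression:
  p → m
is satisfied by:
  {m: True, p: False}
  {p: False, m: False}
  {p: True, m: True}


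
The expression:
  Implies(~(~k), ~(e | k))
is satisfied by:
  {k: False}


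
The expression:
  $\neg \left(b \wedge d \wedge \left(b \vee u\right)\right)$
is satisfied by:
  {d: False, b: False}
  {b: True, d: False}
  {d: True, b: False}


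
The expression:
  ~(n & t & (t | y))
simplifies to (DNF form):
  ~n | ~t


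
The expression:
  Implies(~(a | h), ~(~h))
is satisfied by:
  {a: True, h: True}
  {a: True, h: False}
  {h: True, a: False}


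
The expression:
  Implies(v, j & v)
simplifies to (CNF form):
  j | ~v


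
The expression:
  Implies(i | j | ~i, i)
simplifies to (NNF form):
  i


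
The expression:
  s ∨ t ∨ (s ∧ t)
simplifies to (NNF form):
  s ∨ t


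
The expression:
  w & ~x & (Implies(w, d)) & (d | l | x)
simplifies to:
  d & w & ~x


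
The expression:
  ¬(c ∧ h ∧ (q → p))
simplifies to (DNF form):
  (q ∧ ¬p) ∨ ¬c ∨ ¬h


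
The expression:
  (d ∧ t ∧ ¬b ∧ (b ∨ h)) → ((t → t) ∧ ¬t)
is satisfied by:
  {b: True, h: False, t: False, d: False}
  {b: False, h: False, t: False, d: False}
  {b: True, d: True, h: False, t: False}
  {d: True, b: False, h: False, t: False}
  {b: True, t: True, d: False, h: False}
  {t: True, d: False, h: False, b: False}
  {b: True, d: True, t: True, h: False}
  {d: True, t: True, b: False, h: False}
  {b: True, h: True, d: False, t: False}
  {h: True, d: False, t: False, b: False}
  {b: True, d: True, h: True, t: False}
  {d: True, h: True, b: False, t: False}
  {b: True, t: True, h: True, d: False}
  {t: True, h: True, d: False, b: False}
  {b: True, d: True, t: True, h: True}


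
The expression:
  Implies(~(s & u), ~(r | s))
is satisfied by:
  {u: True, r: False, s: False}
  {r: False, s: False, u: False}
  {s: True, u: True, r: False}
  {s: True, u: True, r: True}


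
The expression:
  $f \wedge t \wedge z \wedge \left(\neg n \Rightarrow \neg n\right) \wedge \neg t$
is never true.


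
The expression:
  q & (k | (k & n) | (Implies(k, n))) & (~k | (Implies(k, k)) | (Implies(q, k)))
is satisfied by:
  {q: True}


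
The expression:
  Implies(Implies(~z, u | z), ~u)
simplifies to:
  ~u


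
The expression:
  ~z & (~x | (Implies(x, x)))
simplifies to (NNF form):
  ~z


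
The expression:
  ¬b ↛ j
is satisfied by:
  {j: True, b: False}
  {b: False, j: False}
  {b: True, j: True}


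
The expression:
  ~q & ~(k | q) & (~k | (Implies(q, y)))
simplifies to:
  ~k & ~q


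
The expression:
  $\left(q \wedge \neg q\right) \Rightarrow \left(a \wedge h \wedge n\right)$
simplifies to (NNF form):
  $\text{True}$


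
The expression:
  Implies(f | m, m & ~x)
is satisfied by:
  {m: False, f: False, x: False}
  {x: True, m: False, f: False}
  {m: True, x: False, f: False}
  {f: True, m: True, x: False}


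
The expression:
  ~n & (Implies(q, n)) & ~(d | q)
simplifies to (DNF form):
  ~d & ~n & ~q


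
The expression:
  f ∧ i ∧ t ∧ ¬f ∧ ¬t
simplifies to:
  False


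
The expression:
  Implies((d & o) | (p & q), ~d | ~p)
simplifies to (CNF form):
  (~d | ~o | ~p) & (~d | ~p | ~q)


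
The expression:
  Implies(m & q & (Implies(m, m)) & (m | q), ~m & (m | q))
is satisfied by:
  {m: False, q: False}
  {q: True, m: False}
  {m: True, q: False}


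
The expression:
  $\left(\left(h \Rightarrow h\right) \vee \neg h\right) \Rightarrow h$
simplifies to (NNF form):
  $h$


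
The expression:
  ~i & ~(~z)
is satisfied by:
  {z: True, i: False}


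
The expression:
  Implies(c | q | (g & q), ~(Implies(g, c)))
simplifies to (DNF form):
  (g & ~c) | (~c & ~q)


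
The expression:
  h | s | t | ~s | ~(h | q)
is always true.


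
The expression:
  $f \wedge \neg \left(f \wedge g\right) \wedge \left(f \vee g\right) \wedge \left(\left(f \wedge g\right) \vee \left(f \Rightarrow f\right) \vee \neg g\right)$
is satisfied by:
  {f: True, g: False}


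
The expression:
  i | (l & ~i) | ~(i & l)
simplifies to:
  True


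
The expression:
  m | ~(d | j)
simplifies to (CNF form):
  (m | ~d) & (m | ~j)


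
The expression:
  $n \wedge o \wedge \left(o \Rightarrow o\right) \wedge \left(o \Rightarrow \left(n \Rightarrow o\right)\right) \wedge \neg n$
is never true.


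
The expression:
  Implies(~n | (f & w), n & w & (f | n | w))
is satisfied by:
  {n: True}


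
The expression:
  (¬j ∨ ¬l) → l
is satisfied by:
  {l: True}


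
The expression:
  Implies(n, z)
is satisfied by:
  {z: True, n: False}
  {n: False, z: False}
  {n: True, z: True}


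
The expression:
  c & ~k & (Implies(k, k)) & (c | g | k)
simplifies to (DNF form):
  c & ~k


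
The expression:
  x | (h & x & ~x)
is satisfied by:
  {x: True}


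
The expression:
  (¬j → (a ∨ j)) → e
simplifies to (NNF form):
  e ∨ (¬a ∧ ¬j)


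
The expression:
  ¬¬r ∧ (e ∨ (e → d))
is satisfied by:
  {r: True}


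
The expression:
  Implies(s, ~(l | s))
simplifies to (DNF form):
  ~s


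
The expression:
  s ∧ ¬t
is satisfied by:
  {s: True, t: False}


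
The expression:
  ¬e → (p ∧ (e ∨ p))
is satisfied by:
  {e: True, p: True}
  {e: True, p: False}
  {p: True, e: False}


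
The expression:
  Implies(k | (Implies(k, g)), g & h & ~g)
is never true.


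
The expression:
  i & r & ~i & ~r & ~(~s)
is never true.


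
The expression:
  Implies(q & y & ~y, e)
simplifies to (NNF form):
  True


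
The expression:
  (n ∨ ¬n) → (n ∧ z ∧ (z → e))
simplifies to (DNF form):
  e ∧ n ∧ z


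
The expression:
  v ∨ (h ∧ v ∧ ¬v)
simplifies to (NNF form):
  v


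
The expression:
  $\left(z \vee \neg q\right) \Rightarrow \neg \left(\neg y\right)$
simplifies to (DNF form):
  $y \vee \left(q \wedge \neg z\right)$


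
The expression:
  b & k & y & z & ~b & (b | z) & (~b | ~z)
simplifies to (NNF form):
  False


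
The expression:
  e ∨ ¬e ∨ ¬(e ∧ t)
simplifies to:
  True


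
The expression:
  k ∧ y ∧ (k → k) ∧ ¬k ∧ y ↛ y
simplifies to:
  False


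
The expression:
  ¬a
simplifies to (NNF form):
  ¬a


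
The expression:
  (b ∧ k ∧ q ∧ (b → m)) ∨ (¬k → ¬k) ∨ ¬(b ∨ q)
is always true.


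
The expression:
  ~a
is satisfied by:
  {a: False}


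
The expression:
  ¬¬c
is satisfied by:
  {c: True}


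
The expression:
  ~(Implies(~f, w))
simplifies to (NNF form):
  ~f & ~w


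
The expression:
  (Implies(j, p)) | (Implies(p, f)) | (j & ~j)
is always true.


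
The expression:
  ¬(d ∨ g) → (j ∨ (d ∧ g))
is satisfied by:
  {d: True, g: True, j: True}
  {d: True, g: True, j: False}
  {d: True, j: True, g: False}
  {d: True, j: False, g: False}
  {g: True, j: True, d: False}
  {g: True, j: False, d: False}
  {j: True, g: False, d: False}


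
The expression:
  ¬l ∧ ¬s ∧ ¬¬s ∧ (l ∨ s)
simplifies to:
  False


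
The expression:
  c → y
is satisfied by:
  {y: True, c: False}
  {c: False, y: False}
  {c: True, y: True}


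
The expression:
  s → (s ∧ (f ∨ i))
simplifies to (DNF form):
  f ∨ i ∨ ¬s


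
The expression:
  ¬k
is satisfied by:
  {k: False}


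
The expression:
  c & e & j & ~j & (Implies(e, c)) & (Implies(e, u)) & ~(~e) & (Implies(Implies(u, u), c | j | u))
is never true.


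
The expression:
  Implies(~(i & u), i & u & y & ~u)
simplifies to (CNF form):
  i & u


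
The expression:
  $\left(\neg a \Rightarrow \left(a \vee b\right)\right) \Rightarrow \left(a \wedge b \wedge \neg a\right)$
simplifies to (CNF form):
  $\neg a \wedge \neg b$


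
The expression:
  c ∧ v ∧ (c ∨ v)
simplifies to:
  c ∧ v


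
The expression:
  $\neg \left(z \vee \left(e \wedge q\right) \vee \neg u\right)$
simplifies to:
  $u \wedge \neg z \wedge \left(\neg e \vee \neg q\right)$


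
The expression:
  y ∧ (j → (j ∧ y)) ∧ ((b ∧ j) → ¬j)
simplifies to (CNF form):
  y ∧ (¬b ∨ ¬j)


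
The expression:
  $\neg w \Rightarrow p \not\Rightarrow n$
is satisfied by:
  {w: True, p: True, n: False}
  {w: True, p: False, n: False}
  {n: True, w: True, p: True}
  {n: True, w: True, p: False}
  {p: True, n: False, w: False}


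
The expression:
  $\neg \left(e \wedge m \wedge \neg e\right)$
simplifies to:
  $\text{True}$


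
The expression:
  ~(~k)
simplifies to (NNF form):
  k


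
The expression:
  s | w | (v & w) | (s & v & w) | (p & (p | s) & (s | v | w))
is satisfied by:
  {s: True, v: True, w: True, p: True}
  {s: True, v: True, w: True, p: False}
  {s: True, w: True, p: True, v: False}
  {s: True, w: True, p: False, v: False}
  {s: True, v: True, p: True, w: False}
  {s: True, v: True, p: False, w: False}
  {s: True, p: True, w: False, v: False}
  {s: True, p: False, w: False, v: False}
  {v: True, w: True, p: True, s: False}
  {v: True, w: True, p: False, s: False}
  {w: True, p: True, s: False, v: False}
  {w: True, s: False, p: False, v: False}
  {v: True, p: True, s: False, w: False}


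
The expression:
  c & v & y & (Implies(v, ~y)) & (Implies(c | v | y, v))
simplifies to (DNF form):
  False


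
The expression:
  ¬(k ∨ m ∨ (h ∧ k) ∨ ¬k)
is never true.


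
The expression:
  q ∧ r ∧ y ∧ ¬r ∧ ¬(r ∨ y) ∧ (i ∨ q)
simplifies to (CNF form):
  False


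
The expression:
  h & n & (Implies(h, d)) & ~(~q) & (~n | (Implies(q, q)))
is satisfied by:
  {h: True, d: True, q: True, n: True}


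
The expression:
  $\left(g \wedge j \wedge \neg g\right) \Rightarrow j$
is always true.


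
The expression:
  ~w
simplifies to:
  ~w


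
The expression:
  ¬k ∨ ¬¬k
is always true.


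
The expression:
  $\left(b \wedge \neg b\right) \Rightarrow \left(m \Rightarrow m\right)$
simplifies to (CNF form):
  $\text{True}$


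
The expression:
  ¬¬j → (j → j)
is always true.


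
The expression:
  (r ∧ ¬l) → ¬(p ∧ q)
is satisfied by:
  {l: True, p: False, r: False, q: False}
  {q: False, p: False, l: False, r: False}
  {q: True, l: True, p: False, r: False}
  {q: True, p: False, l: False, r: False}
  {r: True, l: True, q: False, p: False}
  {r: True, q: False, p: False, l: False}
  {r: True, q: True, l: True, p: False}
  {r: True, q: True, p: False, l: False}
  {l: True, p: True, r: False, q: False}
  {p: True, r: False, l: False, q: False}
  {q: True, p: True, l: True, r: False}
  {q: True, p: True, r: False, l: False}
  {l: True, p: True, r: True, q: False}
  {p: True, r: True, q: False, l: False}
  {q: True, p: True, r: True, l: True}


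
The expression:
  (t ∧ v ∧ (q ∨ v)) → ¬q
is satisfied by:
  {v: False, t: False, q: False}
  {q: True, v: False, t: False}
  {t: True, v: False, q: False}
  {q: True, t: True, v: False}
  {v: True, q: False, t: False}
  {q: True, v: True, t: False}
  {t: True, v: True, q: False}


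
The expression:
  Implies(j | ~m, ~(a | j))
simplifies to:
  ~j & (m | ~a)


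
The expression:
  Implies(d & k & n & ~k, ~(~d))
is always true.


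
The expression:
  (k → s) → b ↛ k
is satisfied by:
  {b: True, k: False, s: False}
  {b: True, s: True, k: False}
  {b: True, k: True, s: False}
  {k: True, s: False, b: False}


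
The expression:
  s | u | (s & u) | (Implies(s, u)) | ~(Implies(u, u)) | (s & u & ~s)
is always true.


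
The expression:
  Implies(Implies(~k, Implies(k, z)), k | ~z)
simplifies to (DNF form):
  k | ~z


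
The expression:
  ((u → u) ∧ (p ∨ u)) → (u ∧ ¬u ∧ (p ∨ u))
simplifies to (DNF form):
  ¬p ∧ ¬u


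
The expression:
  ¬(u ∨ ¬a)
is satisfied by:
  {a: True, u: False}


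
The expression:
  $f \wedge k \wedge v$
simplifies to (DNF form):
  $f \wedge k \wedge v$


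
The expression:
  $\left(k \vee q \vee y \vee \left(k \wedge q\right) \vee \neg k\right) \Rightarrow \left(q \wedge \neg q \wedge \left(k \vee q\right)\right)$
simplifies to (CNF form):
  $\text{False}$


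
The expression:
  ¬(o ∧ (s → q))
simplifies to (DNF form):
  (s ∧ ¬q) ∨ ¬o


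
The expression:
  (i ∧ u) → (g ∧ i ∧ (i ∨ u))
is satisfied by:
  {g: True, u: False, i: False}
  {u: False, i: False, g: False}
  {i: True, g: True, u: False}
  {i: True, u: False, g: False}
  {g: True, u: True, i: False}
  {u: True, g: False, i: False}
  {i: True, u: True, g: True}


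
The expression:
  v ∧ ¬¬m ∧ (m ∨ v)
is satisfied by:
  {m: True, v: True}


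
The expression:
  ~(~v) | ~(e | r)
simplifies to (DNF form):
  v | (~e & ~r)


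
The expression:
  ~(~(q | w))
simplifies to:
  q | w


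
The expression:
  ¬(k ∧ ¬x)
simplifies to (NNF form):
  x ∨ ¬k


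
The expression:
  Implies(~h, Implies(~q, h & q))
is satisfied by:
  {q: True, h: True}
  {q: True, h: False}
  {h: True, q: False}


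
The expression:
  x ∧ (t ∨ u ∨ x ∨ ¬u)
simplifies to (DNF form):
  x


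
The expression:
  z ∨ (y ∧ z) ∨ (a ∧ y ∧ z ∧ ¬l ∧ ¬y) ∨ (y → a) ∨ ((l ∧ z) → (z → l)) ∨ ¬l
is always true.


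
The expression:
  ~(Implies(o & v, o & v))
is never true.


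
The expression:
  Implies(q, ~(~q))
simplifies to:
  True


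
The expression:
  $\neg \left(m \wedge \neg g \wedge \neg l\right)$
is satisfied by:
  {l: True, g: True, m: False}
  {l: True, g: False, m: False}
  {g: True, l: False, m: False}
  {l: False, g: False, m: False}
  {l: True, m: True, g: True}
  {l: True, m: True, g: False}
  {m: True, g: True, l: False}


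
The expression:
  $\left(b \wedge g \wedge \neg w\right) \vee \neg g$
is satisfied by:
  {b: True, g: False, w: False}
  {b: False, g: False, w: False}
  {w: True, b: True, g: False}
  {w: True, b: False, g: False}
  {g: True, b: True, w: False}


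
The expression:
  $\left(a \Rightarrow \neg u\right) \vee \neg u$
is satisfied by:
  {u: False, a: False}
  {a: True, u: False}
  {u: True, a: False}


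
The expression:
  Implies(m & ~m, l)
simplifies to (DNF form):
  True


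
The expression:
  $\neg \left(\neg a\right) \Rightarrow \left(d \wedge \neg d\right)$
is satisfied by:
  {a: False}


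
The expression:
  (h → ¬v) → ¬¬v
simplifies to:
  v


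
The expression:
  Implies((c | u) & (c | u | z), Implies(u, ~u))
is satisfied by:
  {u: False}


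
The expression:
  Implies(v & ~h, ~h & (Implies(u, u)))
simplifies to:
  True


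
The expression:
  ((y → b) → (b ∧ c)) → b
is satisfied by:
  {b: True, y: False}
  {y: False, b: False}
  {y: True, b: True}


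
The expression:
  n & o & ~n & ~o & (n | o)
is never true.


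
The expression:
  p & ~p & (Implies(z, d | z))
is never true.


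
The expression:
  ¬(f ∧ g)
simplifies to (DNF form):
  ¬f ∨ ¬g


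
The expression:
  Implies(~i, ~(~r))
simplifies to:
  i | r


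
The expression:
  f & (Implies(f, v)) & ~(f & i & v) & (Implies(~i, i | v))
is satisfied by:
  {f: True, v: True, i: False}


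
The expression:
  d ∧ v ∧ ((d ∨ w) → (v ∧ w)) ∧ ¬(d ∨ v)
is never true.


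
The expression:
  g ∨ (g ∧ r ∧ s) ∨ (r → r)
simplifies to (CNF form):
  True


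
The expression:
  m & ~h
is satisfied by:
  {m: True, h: False}


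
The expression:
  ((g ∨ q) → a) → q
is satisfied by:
  {q: True, g: True, a: False}
  {q: True, a: False, g: False}
  {q: True, g: True, a: True}
  {q: True, a: True, g: False}
  {g: True, a: False, q: False}


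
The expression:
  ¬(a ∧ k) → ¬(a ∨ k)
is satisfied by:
  {a: False, k: False}
  {k: True, a: True}


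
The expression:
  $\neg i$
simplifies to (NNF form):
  $\neg i$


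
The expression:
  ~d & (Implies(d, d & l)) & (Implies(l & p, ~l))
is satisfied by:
  {l: False, d: False, p: False}
  {p: True, l: False, d: False}
  {l: True, p: False, d: False}


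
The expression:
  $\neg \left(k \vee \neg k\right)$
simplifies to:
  $\text{False}$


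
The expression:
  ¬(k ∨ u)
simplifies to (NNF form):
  ¬k ∧ ¬u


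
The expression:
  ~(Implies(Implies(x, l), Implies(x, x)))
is never true.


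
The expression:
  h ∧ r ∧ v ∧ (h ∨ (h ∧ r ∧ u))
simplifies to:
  h ∧ r ∧ v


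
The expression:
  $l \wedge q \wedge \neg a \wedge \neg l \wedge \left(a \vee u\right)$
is never true.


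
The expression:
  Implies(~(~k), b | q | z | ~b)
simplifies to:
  True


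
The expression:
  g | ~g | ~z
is always true.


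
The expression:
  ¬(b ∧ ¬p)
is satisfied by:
  {p: True, b: False}
  {b: False, p: False}
  {b: True, p: True}


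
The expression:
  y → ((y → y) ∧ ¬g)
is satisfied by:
  {g: False, y: False}
  {y: True, g: False}
  {g: True, y: False}


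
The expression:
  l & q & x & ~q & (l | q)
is never true.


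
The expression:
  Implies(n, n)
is always true.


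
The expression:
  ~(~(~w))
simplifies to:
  ~w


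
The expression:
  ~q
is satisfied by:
  {q: False}


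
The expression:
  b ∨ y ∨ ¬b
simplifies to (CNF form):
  True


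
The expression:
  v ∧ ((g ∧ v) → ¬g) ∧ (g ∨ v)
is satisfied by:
  {v: True, g: False}


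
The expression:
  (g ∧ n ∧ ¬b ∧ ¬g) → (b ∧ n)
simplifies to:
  True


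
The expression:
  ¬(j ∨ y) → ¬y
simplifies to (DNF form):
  True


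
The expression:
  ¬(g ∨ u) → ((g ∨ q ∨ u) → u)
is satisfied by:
  {u: True, g: True, q: False}
  {u: True, g: False, q: False}
  {g: True, u: False, q: False}
  {u: False, g: False, q: False}
  {q: True, u: True, g: True}
  {q: True, u: True, g: False}
  {q: True, g: True, u: False}


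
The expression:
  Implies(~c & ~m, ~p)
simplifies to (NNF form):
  c | m | ~p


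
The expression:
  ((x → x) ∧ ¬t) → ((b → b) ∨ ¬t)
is always true.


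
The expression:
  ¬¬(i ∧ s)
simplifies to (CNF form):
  i ∧ s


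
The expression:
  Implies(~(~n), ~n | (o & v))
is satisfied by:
  {o: True, v: True, n: False}
  {o: True, v: False, n: False}
  {v: True, o: False, n: False}
  {o: False, v: False, n: False}
  {n: True, o: True, v: True}


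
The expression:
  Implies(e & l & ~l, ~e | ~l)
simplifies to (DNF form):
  True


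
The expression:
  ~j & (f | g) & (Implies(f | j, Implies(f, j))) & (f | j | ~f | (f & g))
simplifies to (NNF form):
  g & ~f & ~j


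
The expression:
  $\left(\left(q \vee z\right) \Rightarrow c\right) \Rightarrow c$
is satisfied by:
  {c: True, q: True, z: True}
  {c: True, q: True, z: False}
  {c: True, z: True, q: False}
  {c: True, z: False, q: False}
  {q: True, z: True, c: False}
  {q: True, z: False, c: False}
  {z: True, q: False, c: False}


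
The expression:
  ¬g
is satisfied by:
  {g: False}


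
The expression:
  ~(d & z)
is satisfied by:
  {z: False, d: False}
  {d: True, z: False}
  {z: True, d: False}


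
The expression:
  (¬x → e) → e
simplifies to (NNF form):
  e ∨ ¬x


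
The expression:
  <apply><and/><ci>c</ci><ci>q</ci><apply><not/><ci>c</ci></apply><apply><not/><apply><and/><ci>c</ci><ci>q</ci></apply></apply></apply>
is never true.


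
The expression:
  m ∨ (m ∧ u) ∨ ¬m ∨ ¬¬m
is always true.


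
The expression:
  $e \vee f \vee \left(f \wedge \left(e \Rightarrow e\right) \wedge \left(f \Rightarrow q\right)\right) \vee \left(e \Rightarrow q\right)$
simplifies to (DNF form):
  $\text{True}$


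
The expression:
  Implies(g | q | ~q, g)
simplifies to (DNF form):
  g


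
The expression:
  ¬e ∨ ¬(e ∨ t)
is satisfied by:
  {e: False}


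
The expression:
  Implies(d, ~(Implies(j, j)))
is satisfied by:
  {d: False}


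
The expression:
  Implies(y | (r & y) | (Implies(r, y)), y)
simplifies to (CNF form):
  r | y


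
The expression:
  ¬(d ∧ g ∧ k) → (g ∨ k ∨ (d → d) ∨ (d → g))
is always true.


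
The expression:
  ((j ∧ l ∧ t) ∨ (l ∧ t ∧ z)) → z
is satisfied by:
  {z: True, l: False, t: False, j: False}
  {z: False, l: False, t: False, j: False}
  {j: True, z: True, l: False, t: False}
  {j: True, z: False, l: False, t: False}
  {z: True, t: True, j: False, l: False}
  {t: True, j: False, l: False, z: False}
  {j: True, t: True, z: True, l: False}
  {j: True, t: True, z: False, l: False}
  {z: True, l: True, j: False, t: False}
  {l: True, j: False, t: False, z: False}
  {z: True, j: True, l: True, t: False}
  {j: True, l: True, z: False, t: False}
  {z: True, t: True, l: True, j: False}
  {t: True, l: True, j: False, z: False}
  {j: True, t: True, l: True, z: True}


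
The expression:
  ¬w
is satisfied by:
  {w: False}


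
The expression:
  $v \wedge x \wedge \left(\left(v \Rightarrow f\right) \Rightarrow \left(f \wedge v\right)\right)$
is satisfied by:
  {x: True, v: True}


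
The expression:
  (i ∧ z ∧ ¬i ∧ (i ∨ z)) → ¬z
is always true.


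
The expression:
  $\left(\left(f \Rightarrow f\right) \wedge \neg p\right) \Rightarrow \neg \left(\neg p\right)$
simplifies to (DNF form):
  $p$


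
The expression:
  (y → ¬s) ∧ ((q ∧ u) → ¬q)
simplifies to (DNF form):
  (¬q ∧ ¬s) ∨ (¬q ∧ ¬y) ∨ (¬s ∧ ¬u) ∨ (¬u ∧ ¬y)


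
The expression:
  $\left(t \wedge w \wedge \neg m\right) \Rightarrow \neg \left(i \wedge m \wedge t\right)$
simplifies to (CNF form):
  $\text{True}$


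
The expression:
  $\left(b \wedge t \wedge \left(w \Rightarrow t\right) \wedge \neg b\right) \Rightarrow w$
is always true.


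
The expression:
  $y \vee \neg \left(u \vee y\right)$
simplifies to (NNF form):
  $y \vee \neg u$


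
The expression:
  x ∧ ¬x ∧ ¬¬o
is never true.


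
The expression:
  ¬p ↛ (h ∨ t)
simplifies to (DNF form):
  ¬h ∧ ¬p ∧ ¬t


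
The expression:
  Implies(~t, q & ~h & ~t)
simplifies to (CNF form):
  (q | t) & (t | ~h)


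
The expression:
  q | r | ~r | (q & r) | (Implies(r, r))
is always true.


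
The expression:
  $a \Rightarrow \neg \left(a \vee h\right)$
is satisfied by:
  {a: False}


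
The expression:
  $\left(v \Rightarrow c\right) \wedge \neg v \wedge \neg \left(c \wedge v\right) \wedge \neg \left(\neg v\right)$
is never true.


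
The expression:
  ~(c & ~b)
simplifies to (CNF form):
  b | ~c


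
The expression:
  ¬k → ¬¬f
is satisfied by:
  {k: True, f: True}
  {k: True, f: False}
  {f: True, k: False}


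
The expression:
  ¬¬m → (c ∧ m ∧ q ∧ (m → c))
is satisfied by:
  {c: True, q: True, m: False}
  {c: True, q: False, m: False}
  {q: True, c: False, m: False}
  {c: False, q: False, m: False}
  {c: True, m: True, q: True}


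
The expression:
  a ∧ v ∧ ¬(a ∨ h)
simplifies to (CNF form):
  False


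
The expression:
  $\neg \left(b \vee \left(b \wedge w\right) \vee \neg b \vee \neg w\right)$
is never true.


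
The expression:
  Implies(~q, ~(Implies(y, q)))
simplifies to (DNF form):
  q | y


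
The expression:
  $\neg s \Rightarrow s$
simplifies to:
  $s$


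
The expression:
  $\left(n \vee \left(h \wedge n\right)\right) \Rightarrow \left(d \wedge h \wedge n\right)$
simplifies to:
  $\left(d \wedge h\right) \vee \neg n$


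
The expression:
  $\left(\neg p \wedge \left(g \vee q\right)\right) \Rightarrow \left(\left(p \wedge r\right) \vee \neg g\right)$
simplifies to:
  $p \vee \neg g$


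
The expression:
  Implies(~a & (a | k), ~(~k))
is always true.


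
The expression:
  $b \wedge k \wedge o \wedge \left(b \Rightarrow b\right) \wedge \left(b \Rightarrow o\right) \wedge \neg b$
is never true.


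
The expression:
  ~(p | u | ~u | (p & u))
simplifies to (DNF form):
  False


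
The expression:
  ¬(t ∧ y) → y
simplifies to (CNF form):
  y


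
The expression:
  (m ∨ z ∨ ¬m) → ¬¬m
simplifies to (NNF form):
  m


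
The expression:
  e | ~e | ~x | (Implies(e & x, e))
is always true.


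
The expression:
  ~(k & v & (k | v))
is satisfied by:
  {k: False, v: False}
  {v: True, k: False}
  {k: True, v: False}


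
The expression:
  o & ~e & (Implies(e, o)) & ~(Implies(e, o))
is never true.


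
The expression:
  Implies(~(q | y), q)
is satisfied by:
  {y: True, q: True}
  {y: True, q: False}
  {q: True, y: False}


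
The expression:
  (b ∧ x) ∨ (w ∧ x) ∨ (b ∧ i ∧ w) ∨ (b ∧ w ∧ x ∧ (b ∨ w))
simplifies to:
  (b ∨ w) ∧ (b ∨ x) ∧ (i ∨ x) ∧ (w ∨ x)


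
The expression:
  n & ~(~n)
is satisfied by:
  {n: True}


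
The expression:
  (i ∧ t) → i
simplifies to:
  True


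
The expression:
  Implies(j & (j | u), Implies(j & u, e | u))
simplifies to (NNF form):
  True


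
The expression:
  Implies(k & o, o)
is always true.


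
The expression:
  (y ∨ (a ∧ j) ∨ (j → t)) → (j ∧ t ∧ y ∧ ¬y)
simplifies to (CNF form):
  j ∧ ¬a ∧ ¬t ∧ ¬y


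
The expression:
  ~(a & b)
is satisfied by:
  {a: False, b: False}
  {b: True, a: False}
  {a: True, b: False}


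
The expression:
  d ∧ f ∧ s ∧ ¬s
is never true.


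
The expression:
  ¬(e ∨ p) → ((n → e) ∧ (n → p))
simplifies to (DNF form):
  e ∨ p ∨ ¬n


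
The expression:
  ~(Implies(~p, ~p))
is never true.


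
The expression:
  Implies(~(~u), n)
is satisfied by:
  {n: True, u: False}
  {u: False, n: False}
  {u: True, n: True}


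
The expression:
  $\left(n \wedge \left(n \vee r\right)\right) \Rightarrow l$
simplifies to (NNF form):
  $l \vee \neg n$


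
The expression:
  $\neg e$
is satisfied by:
  {e: False}


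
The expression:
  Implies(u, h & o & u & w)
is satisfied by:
  {o: True, w: True, h: True, u: False}
  {o: True, w: True, h: False, u: False}
  {o: True, h: True, w: False, u: False}
  {o: True, h: False, w: False, u: False}
  {w: True, h: True, o: False, u: False}
  {w: True, o: False, h: False, u: False}
  {w: False, h: True, o: False, u: False}
  {w: False, o: False, h: False, u: False}
  {o: True, u: True, w: True, h: True}


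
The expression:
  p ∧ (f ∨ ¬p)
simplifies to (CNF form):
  f ∧ p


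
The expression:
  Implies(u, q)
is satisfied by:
  {q: True, u: False}
  {u: False, q: False}
  {u: True, q: True}


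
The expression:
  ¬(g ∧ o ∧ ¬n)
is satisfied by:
  {n: True, g: False, o: False}
  {g: False, o: False, n: False}
  {n: True, o: True, g: False}
  {o: True, g: False, n: False}
  {n: True, g: True, o: False}
  {g: True, n: False, o: False}
  {n: True, o: True, g: True}


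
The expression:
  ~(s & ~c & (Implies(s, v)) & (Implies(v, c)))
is always true.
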